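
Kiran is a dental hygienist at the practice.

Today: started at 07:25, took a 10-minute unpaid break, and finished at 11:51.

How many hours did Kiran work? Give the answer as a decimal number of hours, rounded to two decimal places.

Today: 07:25–11:51 = 4 h 26 min; less 10 min break → 4 h 16 min

4.27 hours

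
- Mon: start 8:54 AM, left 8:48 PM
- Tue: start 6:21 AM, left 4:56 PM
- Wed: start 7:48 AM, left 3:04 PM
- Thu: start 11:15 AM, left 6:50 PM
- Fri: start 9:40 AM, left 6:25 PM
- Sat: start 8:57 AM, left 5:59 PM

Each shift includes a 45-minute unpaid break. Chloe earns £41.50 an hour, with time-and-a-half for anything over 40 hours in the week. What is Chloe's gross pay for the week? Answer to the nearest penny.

Mon: 8:54 AM–8:48 PM = 11 h 54 min; less 45 min break → 11 h 9 min
Tue: 6:21 AM–4:56 PM = 10 h 35 min; less 45 min break → 9 h 50 min
Wed: 7:48 AM–3:04 PM = 7 h 16 min; less 45 min break → 6 h 31 min
Thu: 11:15 AM–6:50 PM = 7 h 35 min; less 45 min break → 6 h 50 min
Fri: 9:40 AM–6:25 PM = 8 h 45 min; less 45 min break → 8 h 0 min
Sat: 8:57 AM–5:59 PM = 9 h 2 min; less 45 min break → 8 h 17 min
Total worked: 50 h 37 min = 3037 min.
Regular 40 h 0 min = 2400 min at £41.50/h; overtime 10 h 37 min = 637 min at £62.25/h.
Pay = (2400 × £41.50 + 637 × £62.25) ÷ 60 = £2320.89.

£2320.89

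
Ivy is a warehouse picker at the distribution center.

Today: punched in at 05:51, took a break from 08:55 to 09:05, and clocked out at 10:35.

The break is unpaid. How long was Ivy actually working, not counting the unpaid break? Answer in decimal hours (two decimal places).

4.57 hours

Today: 05:51–10:35 = 4 h 44 min; less 10 min break → 4 h 34 min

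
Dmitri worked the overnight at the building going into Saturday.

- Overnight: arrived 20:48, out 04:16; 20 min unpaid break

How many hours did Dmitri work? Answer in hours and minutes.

7 h 8 min

Overnight: 20:48 → midnight = 3 h 12 min; midnight → 04:16 = 4 h 16 min; span 7 h 28 min; less 20 min break → 7 h 8 min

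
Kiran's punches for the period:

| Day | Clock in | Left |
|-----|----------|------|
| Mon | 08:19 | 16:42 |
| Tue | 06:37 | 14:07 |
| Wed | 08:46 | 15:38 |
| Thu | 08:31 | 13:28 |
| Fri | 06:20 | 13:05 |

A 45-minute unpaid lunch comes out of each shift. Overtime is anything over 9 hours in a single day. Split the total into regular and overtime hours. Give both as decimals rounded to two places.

Regular 30.70 hours, overtime 0.00 hours

Mon: 08:19–16:42 = 8 h 23 min; less 45 min break → 7 h 38 min
Tue: 06:37–14:07 = 7 h 30 min; less 45 min break → 6 h 45 min
Wed: 08:46–15:38 = 6 h 52 min; less 45 min break → 6 h 7 min
Thu: 08:31–13:28 = 4 h 57 min; less 45 min break → 4 h 12 min
Fri: 06:20–13:05 = 6 h 45 min; less 45 min break → 6 h 0 min
Mon reg 7 h 38 min / OT 0 h 0 min; Tue reg 6 h 45 min / OT 0 h 0 min; Wed reg 6 h 7 min / OT 0 h 0 min; Thu reg 4 h 12 min / OT 0 h 0 min; Fri reg 6 h 0 min / OT 0 h 0 min.
Totals: regular 30 h 42 min, overtime 0 h 0 min.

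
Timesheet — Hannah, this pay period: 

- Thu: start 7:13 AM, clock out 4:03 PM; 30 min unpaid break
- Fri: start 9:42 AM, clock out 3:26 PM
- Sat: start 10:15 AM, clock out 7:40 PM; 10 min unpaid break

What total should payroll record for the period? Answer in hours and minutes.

Thu: 7:13 AM–4:03 PM = 8 h 50 min; less 30 min break → 8 h 20 min
Fri: 9:42 AM–3:26 PM = 5 h 44 min
Sat: 10:15 AM–7:40 PM = 9 h 25 min; less 10 min break → 9 h 15 min
Total: 8 h 20 min + 5 h 44 min + 9 h 15 min = 23 h 19 min.

23 h 19 min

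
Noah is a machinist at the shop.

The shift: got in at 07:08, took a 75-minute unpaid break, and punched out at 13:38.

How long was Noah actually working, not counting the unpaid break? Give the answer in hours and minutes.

The shift: 07:08–13:38 = 6 h 30 min; less 75 min break → 5 h 15 min

5 h 15 min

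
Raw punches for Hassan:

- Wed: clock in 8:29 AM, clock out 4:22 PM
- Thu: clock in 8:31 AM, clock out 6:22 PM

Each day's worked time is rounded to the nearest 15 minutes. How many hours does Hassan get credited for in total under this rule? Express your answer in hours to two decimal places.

17.75 hours

Wed: 8:29 AM–4:22 PM = 7 h 53 min → rounds to 8 h 0 min
Thu: 8:31 AM–6:22 PM = 9 h 51 min → rounds to 9 h 45 min
Total credited: 17 h 45 min.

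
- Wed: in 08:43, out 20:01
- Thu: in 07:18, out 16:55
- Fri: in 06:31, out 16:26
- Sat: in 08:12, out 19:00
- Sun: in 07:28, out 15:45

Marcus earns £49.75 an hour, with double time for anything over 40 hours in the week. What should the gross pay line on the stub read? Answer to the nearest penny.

Wed: 08:43–20:01 = 11 h 18 min
Thu: 07:18–16:55 = 9 h 37 min
Fri: 06:31–16:26 = 9 h 55 min
Sat: 08:12–19:00 = 10 h 48 min
Sun: 07:28–15:45 = 8 h 17 min
Total worked: 49 h 55 min = 2995 min.
Regular 40 h 0 min = 2400 min at £49.75/h; overtime 9 h 55 min = 595 min at £99.50/h.
Pay = (2400 × £49.75 + 595 × £99.50) ÷ 60 = £2976.71.

£2976.71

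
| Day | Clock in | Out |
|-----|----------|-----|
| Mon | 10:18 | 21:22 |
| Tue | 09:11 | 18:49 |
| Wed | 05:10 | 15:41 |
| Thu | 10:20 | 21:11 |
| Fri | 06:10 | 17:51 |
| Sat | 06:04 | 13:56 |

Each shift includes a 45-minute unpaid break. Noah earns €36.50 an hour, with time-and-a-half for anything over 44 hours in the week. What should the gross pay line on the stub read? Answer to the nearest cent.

Mon: 10:18–21:22 = 11 h 4 min; less 45 min break → 10 h 19 min
Tue: 09:11–18:49 = 9 h 38 min; less 45 min break → 8 h 53 min
Wed: 05:10–15:41 = 10 h 31 min; less 45 min break → 9 h 46 min
Thu: 10:20–21:11 = 10 h 51 min; less 45 min break → 10 h 6 min
Fri: 06:10–17:51 = 11 h 41 min; less 45 min break → 10 h 56 min
Sat: 06:04–13:56 = 7 h 52 min; less 45 min break → 7 h 7 min
Total worked: 57 h 7 min = 3427 min.
Regular 44 h 0 min = 2640 min at €36.50/h; overtime 13 h 7 min = 787 min at €54.75/h.
Pay = (2640 × €36.50 + 787 × €54.75) ÷ 60 = €2324.14.

€2324.14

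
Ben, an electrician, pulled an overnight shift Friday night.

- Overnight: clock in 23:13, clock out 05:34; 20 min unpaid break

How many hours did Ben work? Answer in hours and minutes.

Overnight: 23:13 → midnight = 0 h 47 min; midnight → 05:34 = 5 h 34 min; span 6 h 21 min; less 20 min break → 6 h 1 min

6 h 1 min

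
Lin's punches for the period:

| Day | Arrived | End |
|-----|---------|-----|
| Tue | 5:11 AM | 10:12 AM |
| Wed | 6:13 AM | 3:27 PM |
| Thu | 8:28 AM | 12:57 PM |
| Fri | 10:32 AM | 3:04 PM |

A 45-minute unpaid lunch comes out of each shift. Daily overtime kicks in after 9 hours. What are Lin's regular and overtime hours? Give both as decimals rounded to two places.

Regular 20.27 hours, overtime 0.00 hours

Tue: 5:11 AM–10:12 AM = 5 h 1 min; less 45 min break → 4 h 16 min
Wed: 6:13 AM–3:27 PM = 9 h 14 min; less 45 min break → 8 h 29 min
Thu: 8:28 AM–12:57 PM = 4 h 29 min; less 45 min break → 3 h 44 min
Fri: 10:32 AM–3:04 PM = 4 h 32 min; less 45 min break → 3 h 47 min
Tue reg 4 h 16 min / OT 0 h 0 min; Wed reg 8 h 29 min / OT 0 h 0 min; Thu reg 3 h 44 min / OT 0 h 0 min; Fri reg 3 h 47 min / OT 0 h 0 min.
Totals: regular 20 h 16 min, overtime 0 h 0 min.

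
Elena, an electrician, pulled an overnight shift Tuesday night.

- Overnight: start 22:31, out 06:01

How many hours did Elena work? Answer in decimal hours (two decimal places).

Overnight: 22:31 → midnight = 1 h 29 min; midnight → 06:01 = 6 h 1 min; span 7 h 30 min

7.50 hours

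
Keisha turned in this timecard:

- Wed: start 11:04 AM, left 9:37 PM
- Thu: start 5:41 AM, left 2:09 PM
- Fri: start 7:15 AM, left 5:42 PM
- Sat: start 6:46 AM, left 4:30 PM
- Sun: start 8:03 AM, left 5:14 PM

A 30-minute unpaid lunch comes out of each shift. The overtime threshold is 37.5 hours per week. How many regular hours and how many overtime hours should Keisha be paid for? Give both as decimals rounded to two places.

Regular 37.50 hours, overtime 8.38 hours

Wed: 11:04 AM–9:37 PM = 10 h 33 min; less 30 min break → 10 h 3 min
Thu: 5:41 AM–2:09 PM = 8 h 28 min; less 30 min break → 7 h 58 min
Fri: 7:15 AM–5:42 PM = 10 h 27 min; less 30 min break → 9 h 57 min
Sat: 6:46 AM–4:30 PM = 9 h 44 min; less 30 min break → 9 h 14 min
Sun: 8:03 AM–5:14 PM = 9 h 11 min; less 30 min break → 8 h 41 min
Total worked: 45 h 53 min = 45.88 h.
Threshold 37.5 h → overtime 8 h 23 min, regular 37 h 30 min.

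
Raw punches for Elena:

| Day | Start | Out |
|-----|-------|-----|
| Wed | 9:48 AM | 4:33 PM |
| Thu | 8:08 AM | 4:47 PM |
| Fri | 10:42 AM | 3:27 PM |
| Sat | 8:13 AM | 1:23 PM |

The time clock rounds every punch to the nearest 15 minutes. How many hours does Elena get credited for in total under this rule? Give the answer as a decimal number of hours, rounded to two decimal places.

Wed: in 9:48 AM→9:45 AM, out 4:33 PM→4:30 PM; 6 h 45 min
Thu: in 8:08 AM→8:15 AM, out 4:47 PM→4:45 PM; 8 h 30 min
Fri: in 10:42 AM→10:45 AM, out 3:27 PM→3:30 PM; 4 h 45 min
Sat: in 8:13 AM→8:15 AM, out 1:23 PM→1:30 PM; 5 h 15 min
Total credited: 25 h 15 min.

25.25 hours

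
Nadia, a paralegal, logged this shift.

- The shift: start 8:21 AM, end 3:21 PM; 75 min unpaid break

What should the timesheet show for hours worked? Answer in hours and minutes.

The shift: 8:21 AM–3:21 PM = 7 h 0 min; less 75 min break → 5 h 45 min

5 h 45 min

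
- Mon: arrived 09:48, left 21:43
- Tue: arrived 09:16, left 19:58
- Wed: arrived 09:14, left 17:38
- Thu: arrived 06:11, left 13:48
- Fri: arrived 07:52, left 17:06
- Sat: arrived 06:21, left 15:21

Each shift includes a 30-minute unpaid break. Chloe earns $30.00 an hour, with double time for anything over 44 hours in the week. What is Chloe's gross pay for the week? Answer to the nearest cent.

Mon: 09:48–21:43 = 11 h 55 min; less 30 min break → 11 h 25 min
Tue: 09:16–19:58 = 10 h 42 min; less 30 min break → 10 h 12 min
Wed: 09:14–17:38 = 8 h 24 min; less 30 min break → 7 h 54 min
Thu: 06:11–13:48 = 7 h 37 min; less 30 min break → 7 h 7 min
Fri: 07:52–17:06 = 9 h 14 min; less 30 min break → 8 h 44 min
Sat: 06:21–15:21 = 9 h 0 min; less 30 min break → 8 h 30 min
Total worked: 53 h 52 min = 3232 min.
Regular 44 h 0 min = 2640 min at $30.00/h; overtime 9 h 52 min = 592 min at $60.00/h.
Pay = (2640 × $30.00 + 592 × $60.00) ÷ 60 = $1912.00.

$1912.00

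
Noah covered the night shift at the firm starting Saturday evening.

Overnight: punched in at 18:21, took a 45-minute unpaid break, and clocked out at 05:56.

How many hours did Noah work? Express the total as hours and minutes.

10 h 50 min

Overnight: 18:21 → midnight = 5 h 39 min; midnight → 05:56 = 5 h 56 min; span 11 h 35 min; less 45 min break → 10 h 50 min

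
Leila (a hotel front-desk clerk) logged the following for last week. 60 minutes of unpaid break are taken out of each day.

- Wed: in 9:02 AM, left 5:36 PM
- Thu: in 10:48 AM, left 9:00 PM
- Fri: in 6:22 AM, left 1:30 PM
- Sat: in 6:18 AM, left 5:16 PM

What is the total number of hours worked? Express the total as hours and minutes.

Wed: 9:02 AM–5:36 PM = 8 h 34 min; less 60 min break → 7 h 34 min
Thu: 10:48 AM–9:00 PM = 10 h 12 min; less 60 min break → 9 h 12 min
Fri: 6:22 AM–1:30 PM = 7 h 8 min; less 60 min break → 6 h 8 min
Sat: 6:18 AM–5:16 PM = 10 h 58 min; less 60 min break → 9 h 58 min
Total: 7 h 34 min + 9 h 12 min + 6 h 8 min + 9 h 58 min = 32 h 52 min.

32 h 52 min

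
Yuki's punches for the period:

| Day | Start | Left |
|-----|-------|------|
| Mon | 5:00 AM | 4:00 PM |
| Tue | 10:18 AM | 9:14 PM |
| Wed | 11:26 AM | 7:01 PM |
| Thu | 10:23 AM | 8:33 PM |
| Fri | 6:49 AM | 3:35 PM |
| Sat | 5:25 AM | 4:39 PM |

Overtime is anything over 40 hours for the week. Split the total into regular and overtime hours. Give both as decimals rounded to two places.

Mon: 5:00 AM–4:00 PM = 11 h 0 min
Tue: 10:18 AM–9:14 PM = 10 h 56 min
Wed: 11:26 AM–7:01 PM = 7 h 35 min
Thu: 10:23 AM–8:33 PM = 10 h 10 min
Fri: 6:49 AM–3:35 PM = 8 h 46 min
Sat: 5:25 AM–4:39 PM = 11 h 14 min
Total worked: 59 h 41 min = 59.68 h.
Threshold 40 h → overtime 19 h 41 min, regular 40 h 0 min.

Regular 40.00 hours, overtime 19.68 hours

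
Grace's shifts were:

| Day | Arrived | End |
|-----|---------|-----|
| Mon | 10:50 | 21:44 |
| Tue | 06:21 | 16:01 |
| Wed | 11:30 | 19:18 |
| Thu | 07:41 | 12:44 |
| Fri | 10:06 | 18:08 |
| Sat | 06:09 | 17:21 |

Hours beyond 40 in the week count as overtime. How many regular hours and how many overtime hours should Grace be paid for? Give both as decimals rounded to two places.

Mon: 10:50–21:44 = 10 h 54 min
Tue: 06:21–16:01 = 9 h 40 min
Wed: 11:30–19:18 = 7 h 48 min
Thu: 07:41–12:44 = 5 h 3 min
Fri: 10:06–18:08 = 8 h 2 min
Sat: 06:09–17:21 = 11 h 12 min
Total worked: 52 h 39 min = 52.65 h.
Threshold 40 h → overtime 12 h 39 min, regular 40 h 0 min.

Regular 40.00 hours, overtime 12.65 hours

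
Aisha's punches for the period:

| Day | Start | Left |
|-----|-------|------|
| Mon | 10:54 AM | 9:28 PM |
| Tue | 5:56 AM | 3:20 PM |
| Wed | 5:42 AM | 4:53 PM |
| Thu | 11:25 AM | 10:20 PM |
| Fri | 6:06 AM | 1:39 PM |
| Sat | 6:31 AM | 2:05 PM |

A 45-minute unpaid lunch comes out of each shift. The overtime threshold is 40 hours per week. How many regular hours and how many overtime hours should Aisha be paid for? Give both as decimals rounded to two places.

Regular 40.00 hours, overtime 12.68 hours

Mon: 10:54 AM–9:28 PM = 10 h 34 min; less 45 min break → 9 h 49 min
Tue: 5:56 AM–3:20 PM = 9 h 24 min; less 45 min break → 8 h 39 min
Wed: 5:42 AM–4:53 PM = 11 h 11 min; less 45 min break → 10 h 26 min
Thu: 11:25 AM–10:20 PM = 10 h 55 min; less 45 min break → 10 h 10 min
Fri: 6:06 AM–1:39 PM = 7 h 33 min; less 45 min break → 6 h 48 min
Sat: 6:31 AM–2:05 PM = 7 h 34 min; less 45 min break → 6 h 49 min
Total worked: 52 h 41 min = 52.68 h.
Threshold 40 h → overtime 12 h 41 min, regular 40 h 0 min.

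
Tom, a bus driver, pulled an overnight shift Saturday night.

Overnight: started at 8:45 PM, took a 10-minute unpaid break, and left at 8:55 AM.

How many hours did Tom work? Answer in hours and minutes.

12 h 0 min

Overnight: 8:45 PM → midnight = 3 h 15 min; midnight → 8:55 AM = 8 h 55 min; span 12 h 10 min; less 10 min break → 12 h 0 min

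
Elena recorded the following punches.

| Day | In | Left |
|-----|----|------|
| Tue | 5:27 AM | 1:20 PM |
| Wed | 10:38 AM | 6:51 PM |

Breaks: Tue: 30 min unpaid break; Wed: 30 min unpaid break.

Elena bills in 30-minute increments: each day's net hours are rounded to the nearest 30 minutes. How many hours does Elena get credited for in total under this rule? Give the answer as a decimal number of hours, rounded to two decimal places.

15.00 hours

Tue: 5:27 AM–1:20 PM = 7 h 53 min − 30 min = 7 h 23 min → rounds to 7 h 30 min
Wed: 10:38 AM–6:51 PM = 8 h 13 min − 30 min = 7 h 43 min → rounds to 7 h 30 min
Total credited: 15 h 0 min.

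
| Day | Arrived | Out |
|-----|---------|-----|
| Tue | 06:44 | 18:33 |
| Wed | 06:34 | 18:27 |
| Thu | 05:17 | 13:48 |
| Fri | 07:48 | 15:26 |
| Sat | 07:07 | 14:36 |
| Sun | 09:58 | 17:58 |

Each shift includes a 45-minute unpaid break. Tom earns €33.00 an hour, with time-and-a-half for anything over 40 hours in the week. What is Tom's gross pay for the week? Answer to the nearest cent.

Tue: 06:44–18:33 = 11 h 49 min; less 45 min break → 11 h 4 min
Wed: 06:34–18:27 = 11 h 53 min; less 45 min break → 11 h 8 min
Thu: 05:17–13:48 = 8 h 31 min; less 45 min break → 7 h 46 min
Fri: 07:48–15:26 = 7 h 38 min; less 45 min break → 6 h 53 min
Sat: 07:07–14:36 = 7 h 29 min; less 45 min break → 6 h 44 min
Sun: 09:58–17:58 = 8 h 0 min; less 45 min break → 7 h 15 min
Total worked: 50 h 50 min = 3050 min.
Regular 40 h 0 min = 2400 min at €33.00/h; overtime 10 h 50 min = 650 min at €49.50/h.
Pay = (2400 × €33.00 + 650 × €49.50) ÷ 60 = €1856.25.

€1856.25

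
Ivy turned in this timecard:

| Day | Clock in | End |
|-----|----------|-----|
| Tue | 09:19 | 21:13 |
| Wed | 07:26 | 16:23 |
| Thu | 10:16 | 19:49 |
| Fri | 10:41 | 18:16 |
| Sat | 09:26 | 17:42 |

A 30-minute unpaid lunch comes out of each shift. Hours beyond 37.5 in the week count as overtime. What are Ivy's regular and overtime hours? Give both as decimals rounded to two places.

Regular 37.50 hours, overtime 6.25 hours

Tue: 09:19–21:13 = 11 h 54 min; less 30 min break → 11 h 24 min
Wed: 07:26–16:23 = 8 h 57 min; less 30 min break → 8 h 27 min
Thu: 10:16–19:49 = 9 h 33 min; less 30 min break → 9 h 3 min
Fri: 10:41–18:16 = 7 h 35 min; less 30 min break → 7 h 5 min
Sat: 09:26–17:42 = 8 h 16 min; less 30 min break → 7 h 46 min
Total worked: 43 h 45 min = 43.75 h.
Threshold 37.5 h → overtime 6 h 15 min, regular 37 h 30 min.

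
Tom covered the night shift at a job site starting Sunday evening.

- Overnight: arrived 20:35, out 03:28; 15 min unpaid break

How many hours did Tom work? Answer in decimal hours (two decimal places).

Overnight: 20:35 → midnight = 3 h 25 min; midnight → 03:28 = 3 h 28 min; span 6 h 53 min; less 15 min break → 6 h 38 min

6.63 hours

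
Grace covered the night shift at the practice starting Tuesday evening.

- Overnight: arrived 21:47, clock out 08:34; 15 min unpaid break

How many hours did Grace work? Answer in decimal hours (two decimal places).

10.53 hours

Overnight: 21:47 → midnight = 2 h 13 min; midnight → 08:34 = 8 h 34 min; span 10 h 47 min; less 15 min break → 10 h 32 min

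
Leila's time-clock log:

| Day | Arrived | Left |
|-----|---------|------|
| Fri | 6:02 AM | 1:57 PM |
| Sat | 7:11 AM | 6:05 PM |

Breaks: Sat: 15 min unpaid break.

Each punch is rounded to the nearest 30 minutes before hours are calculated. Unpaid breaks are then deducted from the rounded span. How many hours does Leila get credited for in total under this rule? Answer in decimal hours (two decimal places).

Fri: in 6:02 AM→6:00 AM, out 1:57 PM→2:00 PM; 8 h 0 min
Sat: in 7:11 AM→7:00 AM, out 6:05 PM→6:00 PM; 11 h 0 min − 15 min = 10 h 45 min
Total credited: 18 h 45 min.

18.75 hours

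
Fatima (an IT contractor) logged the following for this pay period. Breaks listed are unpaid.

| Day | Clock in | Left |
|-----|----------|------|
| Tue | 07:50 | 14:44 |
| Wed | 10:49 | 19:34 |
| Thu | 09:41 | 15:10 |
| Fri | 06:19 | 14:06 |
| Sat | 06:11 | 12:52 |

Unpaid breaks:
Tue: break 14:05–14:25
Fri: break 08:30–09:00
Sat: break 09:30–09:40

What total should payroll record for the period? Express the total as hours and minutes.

34 h 36 min

Tue: 07:50–14:44 = 6 h 54 min; less 20 min break → 6 h 34 min
Wed: 10:49–19:34 = 8 h 45 min
Thu: 09:41–15:10 = 5 h 29 min
Fri: 06:19–14:06 = 7 h 47 min; less 30 min break → 7 h 17 min
Sat: 06:11–12:52 = 6 h 41 min; less 10 min break → 6 h 31 min
Total: 6 h 34 min + 8 h 45 min + 5 h 29 min + 7 h 17 min + 6 h 31 min = 34 h 36 min.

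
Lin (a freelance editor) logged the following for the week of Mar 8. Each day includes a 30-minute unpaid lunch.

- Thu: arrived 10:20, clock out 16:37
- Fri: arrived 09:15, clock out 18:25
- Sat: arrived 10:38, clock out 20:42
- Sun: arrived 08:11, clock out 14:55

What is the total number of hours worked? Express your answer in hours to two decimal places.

Thu: 10:20–16:37 = 6 h 17 min; less 30 min break → 5 h 47 min
Fri: 09:15–18:25 = 9 h 10 min; less 30 min break → 8 h 40 min
Sat: 10:38–20:42 = 10 h 4 min; less 30 min break → 9 h 34 min
Sun: 08:11–14:55 = 6 h 44 min; less 30 min break → 6 h 14 min
Total: 5 h 47 min + 8 h 40 min + 9 h 34 min + 6 h 14 min = 30 h 15 min.

30.25 hours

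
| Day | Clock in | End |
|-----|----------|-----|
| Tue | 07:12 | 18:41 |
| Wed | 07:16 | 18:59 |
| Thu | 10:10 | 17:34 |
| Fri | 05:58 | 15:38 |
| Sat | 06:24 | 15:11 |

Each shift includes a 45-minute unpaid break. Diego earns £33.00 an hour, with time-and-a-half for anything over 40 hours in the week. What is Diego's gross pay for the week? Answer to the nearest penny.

Tue: 07:12–18:41 = 11 h 29 min; less 45 min break → 10 h 44 min
Wed: 07:16–18:59 = 11 h 43 min; less 45 min break → 10 h 58 min
Thu: 10:10–17:34 = 7 h 24 min; less 45 min break → 6 h 39 min
Fri: 05:58–15:38 = 9 h 40 min; less 45 min break → 8 h 55 min
Sat: 06:24–15:11 = 8 h 47 min; less 45 min break → 8 h 2 min
Total worked: 45 h 18 min = 2718 min.
Regular 40 h 0 min = 2400 min at £33.00/h; overtime 5 h 18 min = 318 min at £49.50/h.
Pay = (2400 × £33.00 + 318 × £49.50) ÷ 60 = £1582.35.

£1582.35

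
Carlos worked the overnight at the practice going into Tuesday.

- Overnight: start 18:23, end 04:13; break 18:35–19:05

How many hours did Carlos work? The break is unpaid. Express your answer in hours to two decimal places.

9.33 hours

Overnight: 18:23 → midnight = 5 h 37 min; midnight → 04:13 = 4 h 13 min; span 9 h 50 min; less 30 min break → 9 h 20 min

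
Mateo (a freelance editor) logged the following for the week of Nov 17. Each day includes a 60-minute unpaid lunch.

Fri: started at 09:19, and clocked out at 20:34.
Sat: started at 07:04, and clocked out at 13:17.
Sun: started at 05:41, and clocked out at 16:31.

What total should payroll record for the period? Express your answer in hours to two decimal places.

Fri: 09:19–20:34 = 11 h 15 min; less 60 min break → 10 h 15 min
Sat: 07:04–13:17 = 6 h 13 min; less 60 min break → 5 h 13 min
Sun: 05:41–16:31 = 10 h 50 min; less 60 min break → 9 h 50 min
Total: 10 h 15 min + 5 h 13 min + 9 h 50 min = 25 h 18 min.

25.30 hours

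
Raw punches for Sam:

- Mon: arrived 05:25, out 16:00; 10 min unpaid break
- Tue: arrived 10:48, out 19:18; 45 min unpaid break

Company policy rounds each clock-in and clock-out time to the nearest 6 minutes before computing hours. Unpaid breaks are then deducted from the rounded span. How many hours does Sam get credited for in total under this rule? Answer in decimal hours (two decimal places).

18.18 hours

Mon: in 05:25→05:24, out 16:00→16:00; 10 h 36 min − 10 min = 10 h 26 min
Tue: in 10:48→10:48, out 19:18→19:18; 8 h 30 min − 45 min = 7 h 45 min
Total credited: 18 h 11 min.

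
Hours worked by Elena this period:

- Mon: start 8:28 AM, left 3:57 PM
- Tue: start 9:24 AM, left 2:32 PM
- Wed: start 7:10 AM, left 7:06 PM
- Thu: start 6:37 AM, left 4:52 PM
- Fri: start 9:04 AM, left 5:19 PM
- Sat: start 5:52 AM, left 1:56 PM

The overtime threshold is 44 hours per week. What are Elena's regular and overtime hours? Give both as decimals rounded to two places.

Regular 44.00 hours, overtime 7.12 hours

Mon: 8:28 AM–3:57 PM = 7 h 29 min
Tue: 9:24 AM–2:32 PM = 5 h 8 min
Wed: 7:10 AM–7:06 PM = 11 h 56 min
Thu: 6:37 AM–4:52 PM = 10 h 15 min
Fri: 9:04 AM–5:19 PM = 8 h 15 min
Sat: 5:52 AM–1:56 PM = 8 h 4 min
Total worked: 51 h 7 min = 51.12 h.
Threshold 44 h → overtime 7 h 7 min, regular 44 h 0 min.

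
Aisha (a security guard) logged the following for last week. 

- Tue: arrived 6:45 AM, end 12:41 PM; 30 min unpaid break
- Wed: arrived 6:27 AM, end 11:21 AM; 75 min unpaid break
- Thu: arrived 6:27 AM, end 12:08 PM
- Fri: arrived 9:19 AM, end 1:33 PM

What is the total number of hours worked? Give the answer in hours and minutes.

Tue: 6:45 AM–12:41 PM = 5 h 56 min; less 30 min break → 5 h 26 min
Wed: 6:27 AM–11:21 AM = 4 h 54 min; less 75 min break → 3 h 39 min
Thu: 6:27 AM–12:08 PM = 5 h 41 min
Fri: 9:19 AM–1:33 PM = 4 h 14 min
Total: 5 h 26 min + 3 h 39 min + 5 h 41 min + 4 h 14 min = 19 h 0 min.

19 h 0 min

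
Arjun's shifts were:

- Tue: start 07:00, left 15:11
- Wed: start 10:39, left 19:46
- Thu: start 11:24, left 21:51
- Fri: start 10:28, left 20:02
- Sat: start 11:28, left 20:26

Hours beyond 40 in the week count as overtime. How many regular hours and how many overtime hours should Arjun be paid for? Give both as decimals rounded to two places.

Tue: 07:00–15:11 = 8 h 11 min
Wed: 10:39–19:46 = 9 h 7 min
Thu: 11:24–21:51 = 10 h 27 min
Fri: 10:28–20:02 = 9 h 34 min
Sat: 11:28–20:26 = 8 h 58 min
Total worked: 46 h 17 min = 46.28 h.
Threshold 40 h → overtime 6 h 17 min, regular 40 h 0 min.

Regular 40.00 hours, overtime 6.28 hours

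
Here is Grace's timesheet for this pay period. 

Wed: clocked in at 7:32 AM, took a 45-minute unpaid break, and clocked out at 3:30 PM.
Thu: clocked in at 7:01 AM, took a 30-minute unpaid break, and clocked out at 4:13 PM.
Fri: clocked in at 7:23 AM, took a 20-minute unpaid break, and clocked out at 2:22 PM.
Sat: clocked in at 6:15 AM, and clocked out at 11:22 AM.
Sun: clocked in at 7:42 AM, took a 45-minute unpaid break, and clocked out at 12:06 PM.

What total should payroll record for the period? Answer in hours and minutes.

31 h 20 min

Wed: 7:32 AM–3:30 PM = 7 h 58 min; less 45 min break → 7 h 13 min
Thu: 7:01 AM–4:13 PM = 9 h 12 min; less 30 min break → 8 h 42 min
Fri: 7:23 AM–2:22 PM = 6 h 59 min; less 20 min break → 6 h 39 min
Sat: 6:15 AM–11:22 AM = 5 h 7 min
Sun: 7:42 AM–12:06 PM = 4 h 24 min; less 45 min break → 3 h 39 min
Total: 7 h 13 min + 8 h 42 min + 6 h 39 min + 5 h 7 min + 3 h 39 min = 31 h 20 min.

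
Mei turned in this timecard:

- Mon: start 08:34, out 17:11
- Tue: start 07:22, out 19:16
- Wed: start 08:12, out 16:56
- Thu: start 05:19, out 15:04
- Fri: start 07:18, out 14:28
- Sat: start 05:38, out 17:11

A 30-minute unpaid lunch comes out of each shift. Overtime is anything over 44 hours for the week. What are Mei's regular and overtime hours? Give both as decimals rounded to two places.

Mon: 08:34–17:11 = 8 h 37 min; less 30 min break → 8 h 7 min
Tue: 07:22–19:16 = 11 h 54 min; less 30 min break → 11 h 24 min
Wed: 08:12–16:56 = 8 h 44 min; less 30 min break → 8 h 14 min
Thu: 05:19–15:04 = 9 h 45 min; less 30 min break → 9 h 15 min
Fri: 07:18–14:28 = 7 h 10 min; less 30 min break → 6 h 40 min
Sat: 05:38–17:11 = 11 h 33 min; less 30 min break → 11 h 3 min
Total worked: 54 h 43 min = 54.72 h.
Threshold 44 h → overtime 10 h 43 min, regular 44 h 0 min.

Regular 44.00 hours, overtime 10.72 hours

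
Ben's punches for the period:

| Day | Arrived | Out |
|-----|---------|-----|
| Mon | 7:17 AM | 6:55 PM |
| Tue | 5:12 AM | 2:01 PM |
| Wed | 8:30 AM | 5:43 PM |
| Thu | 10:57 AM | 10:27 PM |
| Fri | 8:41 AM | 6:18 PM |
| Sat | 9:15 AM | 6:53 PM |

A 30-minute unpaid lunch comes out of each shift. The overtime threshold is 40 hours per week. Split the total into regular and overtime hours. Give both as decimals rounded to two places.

Regular 40.00 hours, overtime 17.42 hours

Mon: 7:17 AM–6:55 PM = 11 h 38 min; less 30 min break → 11 h 8 min
Tue: 5:12 AM–2:01 PM = 8 h 49 min; less 30 min break → 8 h 19 min
Wed: 8:30 AM–5:43 PM = 9 h 13 min; less 30 min break → 8 h 43 min
Thu: 10:57 AM–10:27 PM = 11 h 30 min; less 30 min break → 11 h 0 min
Fri: 8:41 AM–6:18 PM = 9 h 37 min; less 30 min break → 9 h 7 min
Sat: 9:15 AM–6:53 PM = 9 h 38 min; less 30 min break → 9 h 8 min
Total worked: 57 h 25 min = 57.42 h.
Threshold 40 h → overtime 17 h 25 min, regular 40 h 0 min.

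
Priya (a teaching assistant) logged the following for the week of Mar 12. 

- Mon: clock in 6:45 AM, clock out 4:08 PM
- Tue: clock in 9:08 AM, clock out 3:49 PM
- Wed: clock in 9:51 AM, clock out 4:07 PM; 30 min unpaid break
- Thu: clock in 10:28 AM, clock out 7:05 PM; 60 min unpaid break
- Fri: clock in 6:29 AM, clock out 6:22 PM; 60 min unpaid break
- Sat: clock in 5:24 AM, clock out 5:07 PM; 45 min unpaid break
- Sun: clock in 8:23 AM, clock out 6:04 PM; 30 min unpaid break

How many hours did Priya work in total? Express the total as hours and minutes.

Mon: 6:45 AM–4:08 PM = 9 h 23 min
Tue: 9:08 AM–3:49 PM = 6 h 41 min
Wed: 9:51 AM–4:07 PM = 6 h 16 min; less 30 min break → 5 h 46 min
Thu: 10:28 AM–7:05 PM = 8 h 37 min; less 60 min break → 7 h 37 min
Fri: 6:29 AM–6:22 PM = 11 h 53 min; less 60 min break → 10 h 53 min
Sat: 5:24 AM–5:07 PM = 11 h 43 min; less 45 min break → 10 h 58 min
Sun: 8:23 AM–6:04 PM = 9 h 41 min; less 30 min break → 9 h 11 min
Total: 9 h 23 min + 6 h 41 min + 5 h 46 min + 7 h 37 min + 10 h 53 min + 10 h 58 min + 9 h 11 min = 60 h 29 min.

60 h 29 min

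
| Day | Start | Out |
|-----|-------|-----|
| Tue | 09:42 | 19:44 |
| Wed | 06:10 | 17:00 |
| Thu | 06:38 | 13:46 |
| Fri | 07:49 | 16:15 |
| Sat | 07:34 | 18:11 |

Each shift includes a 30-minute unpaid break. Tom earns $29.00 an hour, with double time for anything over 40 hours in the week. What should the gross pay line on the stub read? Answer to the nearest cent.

$1423.90

Tue: 09:42–19:44 = 10 h 2 min; less 30 min break → 9 h 32 min
Wed: 06:10–17:00 = 10 h 50 min; less 30 min break → 10 h 20 min
Thu: 06:38–13:46 = 7 h 8 min; less 30 min break → 6 h 38 min
Fri: 07:49–16:15 = 8 h 26 min; less 30 min break → 7 h 56 min
Sat: 07:34–18:11 = 10 h 37 min; less 30 min break → 10 h 7 min
Total worked: 44 h 33 min = 2673 min.
Regular 40 h 0 min = 2400 min at $29.00/h; overtime 4 h 33 min = 273 min at $58.00/h.
Pay = (2400 × $29.00 + 273 × $58.00) ÷ 60 = $1423.90.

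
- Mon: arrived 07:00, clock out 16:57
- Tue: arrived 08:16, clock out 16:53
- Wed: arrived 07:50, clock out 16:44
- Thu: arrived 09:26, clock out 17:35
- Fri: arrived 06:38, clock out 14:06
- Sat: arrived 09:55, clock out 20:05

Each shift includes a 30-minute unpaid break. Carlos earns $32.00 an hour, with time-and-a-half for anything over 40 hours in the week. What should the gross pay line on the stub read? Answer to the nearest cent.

Mon: 07:00–16:57 = 9 h 57 min; less 30 min break → 9 h 27 min
Tue: 08:16–16:53 = 8 h 37 min; less 30 min break → 8 h 7 min
Wed: 07:50–16:44 = 8 h 54 min; less 30 min break → 8 h 24 min
Thu: 09:26–17:35 = 8 h 9 min; less 30 min break → 7 h 39 min
Fri: 06:38–14:06 = 7 h 28 min; less 30 min break → 6 h 58 min
Sat: 09:55–20:05 = 10 h 10 min; less 30 min break → 9 h 40 min
Total worked: 50 h 15 min = 3015 min.
Regular 40 h 0 min = 2400 min at $32.00/h; overtime 10 h 15 min = 615 min at $48.00/h.
Pay = (2400 × $32.00 + 615 × $48.00) ÷ 60 = $1772.00.

$1772.00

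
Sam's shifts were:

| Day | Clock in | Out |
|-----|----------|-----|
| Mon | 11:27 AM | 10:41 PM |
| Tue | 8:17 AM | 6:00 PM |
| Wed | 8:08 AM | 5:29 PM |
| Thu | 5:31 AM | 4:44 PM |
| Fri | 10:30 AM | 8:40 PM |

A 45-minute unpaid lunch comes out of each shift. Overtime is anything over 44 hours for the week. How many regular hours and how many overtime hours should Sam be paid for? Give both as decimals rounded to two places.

Mon: 11:27 AM–10:41 PM = 11 h 14 min; less 45 min break → 10 h 29 min
Tue: 8:17 AM–6:00 PM = 9 h 43 min; less 45 min break → 8 h 58 min
Wed: 8:08 AM–5:29 PM = 9 h 21 min; less 45 min break → 8 h 36 min
Thu: 5:31 AM–4:44 PM = 11 h 13 min; less 45 min break → 10 h 28 min
Fri: 10:30 AM–8:40 PM = 10 h 10 min; less 45 min break → 9 h 25 min
Total worked: 47 h 56 min = 47.93 h.
Threshold 44 h → overtime 3 h 56 min, regular 44 h 0 min.

Regular 44.00 hours, overtime 3.93 hours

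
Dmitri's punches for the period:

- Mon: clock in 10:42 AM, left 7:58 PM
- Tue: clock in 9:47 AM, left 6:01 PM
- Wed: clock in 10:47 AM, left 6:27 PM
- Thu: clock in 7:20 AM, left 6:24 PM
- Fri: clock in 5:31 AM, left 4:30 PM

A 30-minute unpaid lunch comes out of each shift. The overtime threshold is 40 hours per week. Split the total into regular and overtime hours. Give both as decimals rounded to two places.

Regular 40.00 hours, overtime 4.72 hours

Mon: 10:42 AM–7:58 PM = 9 h 16 min; less 30 min break → 8 h 46 min
Tue: 9:47 AM–6:01 PM = 8 h 14 min; less 30 min break → 7 h 44 min
Wed: 10:47 AM–6:27 PM = 7 h 40 min; less 30 min break → 7 h 10 min
Thu: 7:20 AM–6:24 PM = 11 h 4 min; less 30 min break → 10 h 34 min
Fri: 5:31 AM–4:30 PM = 10 h 59 min; less 30 min break → 10 h 29 min
Total worked: 44 h 43 min = 44.72 h.
Threshold 40 h → overtime 4 h 43 min, regular 40 h 0 min.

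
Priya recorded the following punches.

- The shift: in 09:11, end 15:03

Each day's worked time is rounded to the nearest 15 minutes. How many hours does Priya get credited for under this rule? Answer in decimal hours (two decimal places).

5.75 hours

The shift: 09:11–15:03 = 5 h 52 min → rounds to 5 h 45 min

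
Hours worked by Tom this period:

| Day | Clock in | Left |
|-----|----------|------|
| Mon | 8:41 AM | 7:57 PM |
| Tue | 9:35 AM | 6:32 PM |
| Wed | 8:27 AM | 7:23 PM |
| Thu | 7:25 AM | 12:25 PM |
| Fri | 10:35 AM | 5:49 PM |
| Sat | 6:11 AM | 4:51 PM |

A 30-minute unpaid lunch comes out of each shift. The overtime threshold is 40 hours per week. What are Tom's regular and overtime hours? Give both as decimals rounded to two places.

Mon: 8:41 AM–7:57 PM = 11 h 16 min; less 30 min break → 10 h 46 min
Tue: 9:35 AM–6:32 PM = 8 h 57 min; less 30 min break → 8 h 27 min
Wed: 8:27 AM–7:23 PM = 10 h 56 min; less 30 min break → 10 h 26 min
Thu: 7:25 AM–12:25 PM = 5 h 0 min; less 30 min break → 4 h 30 min
Fri: 10:35 AM–5:49 PM = 7 h 14 min; less 30 min break → 6 h 44 min
Sat: 6:11 AM–4:51 PM = 10 h 40 min; less 30 min break → 10 h 10 min
Total worked: 51 h 3 min = 51.05 h.
Threshold 40 h → overtime 11 h 3 min, regular 40 h 0 min.

Regular 40.00 hours, overtime 11.05 hours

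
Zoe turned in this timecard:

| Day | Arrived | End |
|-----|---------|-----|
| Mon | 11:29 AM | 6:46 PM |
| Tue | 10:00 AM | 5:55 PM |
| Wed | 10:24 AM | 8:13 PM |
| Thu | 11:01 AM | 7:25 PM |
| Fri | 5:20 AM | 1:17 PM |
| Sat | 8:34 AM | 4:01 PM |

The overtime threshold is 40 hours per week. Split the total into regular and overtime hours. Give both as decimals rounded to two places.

Regular 40.00 hours, overtime 8.82 hours

Mon: 11:29 AM–6:46 PM = 7 h 17 min
Tue: 10:00 AM–5:55 PM = 7 h 55 min
Wed: 10:24 AM–8:13 PM = 9 h 49 min
Thu: 11:01 AM–7:25 PM = 8 h 24 min
Fri: 5:20 AM–1:17 PM = 7 h 57 min
Sat: 8:34 AM–4:01 PM = 7 h 27 min
Total worked: 48 h 49 min = 48.82 h.
Threshold 40 h → overtime 8 h 49 min, regular 40 h 0 min.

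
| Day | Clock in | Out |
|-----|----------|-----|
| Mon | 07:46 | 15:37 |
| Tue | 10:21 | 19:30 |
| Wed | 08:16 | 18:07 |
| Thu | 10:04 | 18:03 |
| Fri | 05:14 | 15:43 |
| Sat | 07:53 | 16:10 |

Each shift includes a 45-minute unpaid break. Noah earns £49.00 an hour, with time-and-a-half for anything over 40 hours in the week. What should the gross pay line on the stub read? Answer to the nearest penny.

£2628.85

Mon: 07:46–15:37 = 7 h 51 min; less 45 min break → 7 h 6 min
Tue: 10:21–19:30 = 9 h 9 min; less 45 min break → 8 h 24 min
Wed: 08:16–18:07 = 9 h 51 min; less 45 min break → 9 h 6 min
Thu: 10:04–18:03 = 7 h 59 min; less 45 min break → 7 h 14 min
Fri: 05:14–15:43 = 10 h 29 min; less 45 min break → 9 h 44 min
Sat: 07:53–16:10 = 8 h 17 min; less 45 min break → 7 h 32 min
Total worked: 49 h 6 min = 2946 min.
Regular 40 h 0 min = 2400 min at £49.00/h; overtime 9 h 6 min = 546 min at £73.50/h.
Pay = (2400 × £49.00 + 546 × £73.50) ÷ 60 = £2628.85.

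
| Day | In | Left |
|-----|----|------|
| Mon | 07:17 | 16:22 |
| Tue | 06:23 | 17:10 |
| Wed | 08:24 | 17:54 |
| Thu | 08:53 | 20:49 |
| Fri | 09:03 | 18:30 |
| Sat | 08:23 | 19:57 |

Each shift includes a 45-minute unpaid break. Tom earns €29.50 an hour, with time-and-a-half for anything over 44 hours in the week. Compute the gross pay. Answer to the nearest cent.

€1909.39

Mon: 07:17–16:22 = 9 h 5 min; less 45 min break → 8 h 20 min
Tue: 06:23–17:10 = 10 h 47 min; less 45 min break → 10 h 2 min
Wed: 08:24–17:54 = 9 h 30 min; less 45 min break → 8 h 45 min
Thu: 08:53–20:49 = 11 h 56 min; less 45 min break → 11 h 11 min
Fri: 09:03–18:30 = 9 h 27 min; less 45 min break → 8 h 42 min
Sat: 08:23–19:57 = 11 h 34 min; less 45 min break → 10 h 49 min
Total worked: 57 h 49 min = 3469 min.
Regular 44 h 0 min = 2640 min at €29.50/h; overtime 13 h 49 min = 829 min at €44.25/h.
Pay = (2640 × €29.50 + 829 × €44.25) ÷ 60 = €1909.39.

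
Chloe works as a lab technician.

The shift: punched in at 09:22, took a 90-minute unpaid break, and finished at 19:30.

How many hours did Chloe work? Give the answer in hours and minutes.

The shift: 09:22–19:30 = 10 h 8 min; less 90 min break → 8 h 38 min

8 h 38 min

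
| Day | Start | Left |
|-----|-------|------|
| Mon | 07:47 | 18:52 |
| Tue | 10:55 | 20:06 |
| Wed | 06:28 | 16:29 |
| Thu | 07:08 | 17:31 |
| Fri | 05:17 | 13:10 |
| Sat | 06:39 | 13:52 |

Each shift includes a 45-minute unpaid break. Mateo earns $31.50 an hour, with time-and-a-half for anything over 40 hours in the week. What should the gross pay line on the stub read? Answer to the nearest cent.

Mon: 07:47–18:52 = 11 h 5 min; less 45 min break → 10 h 20 min
Tue: 10:55–20:06 = 9 h 11 min; less 45 min break → 8 h 26 min
Wed: 06:28–16:29 = 10 h 1 min; less 45 min break → 9 h 16 min
Thu: 07:08–17:31 = 10 h 23 min; less 45 min break → 9 h 38 min
Fri: 05:17–13:10 = 7 h 53 min; less 45 min break → 7 h 8 min
Sat: 06:39–13:52 = 7 h 13 min; less 45 min break → 6 h 28 min
Total worked: 51 h 16 min = 3076 min.
Regular 40 h 0 min = 2400 min at $31.50/h; overtime 11 h 16 min = 676 min at $47.25/h.
Pay = (2400 × $31.50 + 676 × $47.25) ÷ 60 = $1792.35.

$1792.35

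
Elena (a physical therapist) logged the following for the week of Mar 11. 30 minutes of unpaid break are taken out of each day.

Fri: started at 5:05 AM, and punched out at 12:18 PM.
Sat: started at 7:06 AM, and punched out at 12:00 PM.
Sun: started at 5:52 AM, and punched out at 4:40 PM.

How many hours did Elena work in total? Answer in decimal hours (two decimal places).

Fri: 5:05 AM–12:18 PM = 7 h 13 min; less 30 min break → 6 h 43 min
Sat: 7:06 AM–12:00 PM = 4 h 54 min; less 30 min break → 4 h 24 min
Sun: 5:52 AM–4:40 PM = 10 h 48 min; less 30 min break → 10 h 18 min
Total: 6 h 43 min + 4 h 24 min + 10 h 18 min = 21 h 25 min.

21.42 hours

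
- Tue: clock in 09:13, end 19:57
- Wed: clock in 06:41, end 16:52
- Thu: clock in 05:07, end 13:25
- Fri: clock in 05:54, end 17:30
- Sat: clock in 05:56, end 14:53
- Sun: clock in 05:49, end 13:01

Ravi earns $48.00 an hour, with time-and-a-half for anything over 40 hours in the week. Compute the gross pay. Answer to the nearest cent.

$3141.60

Tue: 09:13–19:57 = 10 h 44 min
Wed: 06:41–16:52 = 10 h 11 min
Thu: 05:07–13:25 = 8 h 18 min
Fri: 05:54–17:30 = 11 h 36 min
Sat: 05:56–14:53 = 8 h 57 min
Sun: 05:49–13:01 = 7 h 12 min
Total worked: 56 h 58 min = 3418 min.
Regular 40 h 0 min = 2400 min at $48.00/h; overtime 16 h 58 min = 1018 min at $72.00/h.
Pay = (2400 × $48.00 + 1018 × $72.00) ÷ 60 = $3141.60.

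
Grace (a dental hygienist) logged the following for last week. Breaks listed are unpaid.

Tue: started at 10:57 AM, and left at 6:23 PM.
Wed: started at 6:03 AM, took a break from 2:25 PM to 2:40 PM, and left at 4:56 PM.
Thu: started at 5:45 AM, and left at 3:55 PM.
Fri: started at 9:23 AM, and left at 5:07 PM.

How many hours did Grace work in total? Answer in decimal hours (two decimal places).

35.97 hours

Tue: 10:57 AM–6:23 PM = 7 h 26 min
Wed: 6:03 AM–4:56 PM = 10 h 53 min; less 15 min break → 10 h 38 min
Thu: 5:45 AM–3:55 PM = 10 h 10 min
Fri: 9:23 AM–5:07 PM = 7 h 44 min
Total: 7 h 26 min + 10 h 38 min + 10 h 10 min + 7 h 44 min = 35 h 58 min.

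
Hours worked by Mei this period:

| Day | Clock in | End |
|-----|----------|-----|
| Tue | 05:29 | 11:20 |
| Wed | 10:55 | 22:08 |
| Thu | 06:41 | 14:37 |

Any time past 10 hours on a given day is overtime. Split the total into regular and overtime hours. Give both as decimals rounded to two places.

Tue: 05:29–11:20 = 5 h 51 min
Wed: 10:55–22:08 = 11 h 13 min
Thu: 06:41–14:37 = 7 h 56 min
Tue reg 5 h 51 min / OT 0 h 0 min; Wed reg 10 h 0 min / OT 1 h 13 min; Thu reg 7 h 56 min / OT 0 h 0 min.
Totals: regular 23 h 47 min, overtime 1 h 13 min.

Regular 23.78 hours, overtime 1.22 hours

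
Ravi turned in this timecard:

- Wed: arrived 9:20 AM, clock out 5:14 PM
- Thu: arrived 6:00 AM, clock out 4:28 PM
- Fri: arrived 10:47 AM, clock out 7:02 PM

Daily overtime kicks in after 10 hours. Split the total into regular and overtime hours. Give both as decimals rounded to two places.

Wed: 9:20 AM–5:14 PM = 7 h 54 min
Thu: 6:00 AM–4:28 PM = 10 h 28 min
Fri: 10:47 AM–7:02 PM = 8 h 15 min
Wed reg 7 h 54 min / OT 0 h 0 min; Thu reg 10 h 0 min / OT 0 h 28 min; Fri reg 8 h 15 min / OT 0 h 0 min.
Totals: regular 26 h 9 min, overtime 0 h 28 min.

Regular 26.15 hours, overtime 0.47 hours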